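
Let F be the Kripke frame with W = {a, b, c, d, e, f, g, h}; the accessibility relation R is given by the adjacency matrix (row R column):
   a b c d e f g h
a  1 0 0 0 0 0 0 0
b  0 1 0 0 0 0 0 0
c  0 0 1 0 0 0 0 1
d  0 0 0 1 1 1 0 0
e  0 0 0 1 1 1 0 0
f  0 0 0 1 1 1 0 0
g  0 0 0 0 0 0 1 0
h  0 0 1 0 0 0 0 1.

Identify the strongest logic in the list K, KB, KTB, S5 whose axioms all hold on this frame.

S5

Symmetric (axiom B): yes — every pair in R has its reverse in R.
Reflexive (axiom T): yes — every world is R-related to itself.
Euclidean (axiom 5): yes — any two successors of a common world are R-related.
So F validates K, KB, KTB, S5. The strongest is S5.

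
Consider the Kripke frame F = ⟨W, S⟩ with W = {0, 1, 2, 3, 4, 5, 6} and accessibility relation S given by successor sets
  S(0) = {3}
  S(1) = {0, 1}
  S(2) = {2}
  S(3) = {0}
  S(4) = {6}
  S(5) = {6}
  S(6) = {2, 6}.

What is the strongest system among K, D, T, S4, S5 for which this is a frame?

D

Serial (axiom D): yes — every world has a successor (e.g. 0 S 3).
Reflexive (axiom T): no — 0 is not related to itself.
Transitive (axiom 4): no — 1 S 0 and 0 S 3, but not 1 S 3.
Euclidean (axiom 5): no — 0 S 3 and 0 S 3, but not 3 S 3.
So F validates K, D; T would additionally require S to be reflexive. The strongest is D.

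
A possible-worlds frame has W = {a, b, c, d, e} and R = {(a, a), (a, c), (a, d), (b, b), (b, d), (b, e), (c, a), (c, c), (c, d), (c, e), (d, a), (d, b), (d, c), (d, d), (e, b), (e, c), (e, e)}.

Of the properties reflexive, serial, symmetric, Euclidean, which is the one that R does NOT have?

Euclidean

Reflexive: yes — every world is R-related to itself.
Serial: yes — every world has a successor (e.g. a R a).
Symmetric: yes — every pair in R has its reverse in R.
Euclidean: no — b R d and b R e, but not d R e.
Only Euclidean fails.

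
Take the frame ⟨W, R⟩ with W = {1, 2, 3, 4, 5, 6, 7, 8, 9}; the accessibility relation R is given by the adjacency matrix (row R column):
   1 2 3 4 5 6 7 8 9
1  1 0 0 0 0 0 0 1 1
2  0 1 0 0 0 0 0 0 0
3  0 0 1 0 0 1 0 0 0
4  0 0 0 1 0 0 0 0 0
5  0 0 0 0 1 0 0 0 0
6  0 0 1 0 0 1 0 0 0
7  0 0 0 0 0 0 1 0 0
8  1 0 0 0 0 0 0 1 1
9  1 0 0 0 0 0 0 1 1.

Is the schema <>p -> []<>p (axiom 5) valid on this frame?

Yes

Axiom 5 corresponds to the accessibility relation being Euclidean.
Euclidean: yes — any two successors of a common world are R-related.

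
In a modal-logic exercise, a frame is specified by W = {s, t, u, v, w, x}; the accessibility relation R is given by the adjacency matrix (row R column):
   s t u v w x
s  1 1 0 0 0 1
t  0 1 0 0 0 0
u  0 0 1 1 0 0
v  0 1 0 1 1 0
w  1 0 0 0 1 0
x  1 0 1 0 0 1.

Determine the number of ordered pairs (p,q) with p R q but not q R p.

Enumerating: (s,t), (u,v), (v,t), (v,w), (w,s), (x,u).

6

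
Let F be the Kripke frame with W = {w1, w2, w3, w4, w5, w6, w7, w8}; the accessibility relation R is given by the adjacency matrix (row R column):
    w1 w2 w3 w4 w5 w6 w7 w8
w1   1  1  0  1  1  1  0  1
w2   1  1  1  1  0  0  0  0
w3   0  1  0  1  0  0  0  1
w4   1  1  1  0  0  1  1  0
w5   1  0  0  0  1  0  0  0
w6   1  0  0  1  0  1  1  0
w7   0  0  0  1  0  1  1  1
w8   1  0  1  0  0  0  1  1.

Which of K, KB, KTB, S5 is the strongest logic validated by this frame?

Symmetric (axiom B): yes — every pair in R has its reverse in R.
Reflexive (axiom T): no — w3 is not related to itself.
Euclidean (axiom 5): no — w1 R w2 and w1 R w5, but not w2 R w5.
So F validates K, KB; KTB would additionally require R to be reflexive. The strongest is KB.

KB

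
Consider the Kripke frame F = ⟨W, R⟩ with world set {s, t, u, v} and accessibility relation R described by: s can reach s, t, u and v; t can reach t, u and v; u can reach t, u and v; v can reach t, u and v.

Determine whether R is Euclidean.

No

Euclidean: no — s R t and s R s, but not t R s.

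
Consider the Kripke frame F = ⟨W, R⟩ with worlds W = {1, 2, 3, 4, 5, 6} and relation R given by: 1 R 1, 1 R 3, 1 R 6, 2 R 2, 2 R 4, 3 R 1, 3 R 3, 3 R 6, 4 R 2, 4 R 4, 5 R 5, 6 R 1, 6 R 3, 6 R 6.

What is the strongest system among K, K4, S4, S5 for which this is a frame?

Transitive (axiom 4): yes — every two-step R-path is closed by a direct edge.
Reflexive (axiom T): yes — every world is R-related to itself.
Euclidean (axiom 5): yes — any two successors of a common world are R-related.
So F validates K, K4, S4, S5. The strongest is S5.

S5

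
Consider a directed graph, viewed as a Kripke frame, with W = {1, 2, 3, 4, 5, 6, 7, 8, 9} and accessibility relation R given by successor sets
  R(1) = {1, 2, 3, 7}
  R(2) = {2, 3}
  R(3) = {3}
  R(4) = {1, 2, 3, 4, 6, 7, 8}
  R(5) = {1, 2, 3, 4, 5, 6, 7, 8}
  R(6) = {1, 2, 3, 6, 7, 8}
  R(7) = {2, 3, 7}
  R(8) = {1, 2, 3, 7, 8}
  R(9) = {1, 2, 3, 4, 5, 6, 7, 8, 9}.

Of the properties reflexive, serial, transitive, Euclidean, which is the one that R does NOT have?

Euclidean

Reflexive: yes — every world is R-related to itself.
Serial: yes — every world has a successor (e.g. 1 R 1).
Transitive: yes — every two-step R-path is closed by a direct edge.
Euclidean: no — 1 R 2 and 1 R 7, but not 2 R 7.
Only Euclidean fails.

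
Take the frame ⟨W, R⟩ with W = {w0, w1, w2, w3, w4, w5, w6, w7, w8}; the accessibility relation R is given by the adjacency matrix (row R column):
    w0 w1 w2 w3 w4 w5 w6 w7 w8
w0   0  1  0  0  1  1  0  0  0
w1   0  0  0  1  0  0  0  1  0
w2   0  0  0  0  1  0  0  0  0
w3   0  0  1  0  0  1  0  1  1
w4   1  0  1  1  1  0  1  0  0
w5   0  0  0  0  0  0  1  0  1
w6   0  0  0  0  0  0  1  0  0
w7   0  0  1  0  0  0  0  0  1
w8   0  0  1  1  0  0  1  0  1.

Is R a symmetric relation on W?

No

Symmetric: no — w0 R w1 but not w1 R w0.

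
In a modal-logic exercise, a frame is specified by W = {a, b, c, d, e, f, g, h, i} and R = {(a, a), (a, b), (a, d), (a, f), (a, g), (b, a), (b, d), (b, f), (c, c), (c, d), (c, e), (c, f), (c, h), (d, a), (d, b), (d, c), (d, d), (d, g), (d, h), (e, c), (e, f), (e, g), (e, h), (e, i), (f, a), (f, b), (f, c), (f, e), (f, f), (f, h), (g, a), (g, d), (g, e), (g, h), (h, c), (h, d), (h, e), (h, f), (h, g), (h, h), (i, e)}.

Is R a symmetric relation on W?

Symmetric: yes — every pair in R has its reverse in R.

Yes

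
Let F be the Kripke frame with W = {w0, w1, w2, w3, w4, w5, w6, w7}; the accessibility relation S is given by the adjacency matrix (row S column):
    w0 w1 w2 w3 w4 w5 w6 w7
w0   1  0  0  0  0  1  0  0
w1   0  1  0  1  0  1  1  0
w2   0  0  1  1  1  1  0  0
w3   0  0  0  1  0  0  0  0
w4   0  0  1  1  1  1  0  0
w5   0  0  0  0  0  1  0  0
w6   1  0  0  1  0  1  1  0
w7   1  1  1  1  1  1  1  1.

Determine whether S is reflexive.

Reflexive: yes — every world is S-related to itself.

Yes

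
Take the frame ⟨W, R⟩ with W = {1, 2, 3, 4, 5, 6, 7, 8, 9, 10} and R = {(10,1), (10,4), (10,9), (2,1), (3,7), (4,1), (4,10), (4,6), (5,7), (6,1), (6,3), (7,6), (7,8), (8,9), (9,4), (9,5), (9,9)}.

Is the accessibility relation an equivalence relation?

No

Reflexive: no — 1 is not related to itself.
Symmetric: no — 10 R 1 but not 1 R 10.
Transitive: no — 10 R 4 and 4 R 6, but not 10 R 6.
So R is not an equivalence relation.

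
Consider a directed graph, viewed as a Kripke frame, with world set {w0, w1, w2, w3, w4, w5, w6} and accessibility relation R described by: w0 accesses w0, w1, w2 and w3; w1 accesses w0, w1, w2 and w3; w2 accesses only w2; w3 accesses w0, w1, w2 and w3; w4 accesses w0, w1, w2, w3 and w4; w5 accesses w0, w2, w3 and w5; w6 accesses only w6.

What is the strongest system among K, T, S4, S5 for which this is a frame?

Reflexive (axiom T): yes — every world is R-related to itself.
Transitive (axiom 4): no — w5 R w0 and w0 R w1, but not w5 R w1.
Euclidean (axiom 5): no — w0 R w2 and w0 R w1, but not w2 R w1.
So F validates K, T; S4 would additionally require R to be transitive. The strongest is T.

T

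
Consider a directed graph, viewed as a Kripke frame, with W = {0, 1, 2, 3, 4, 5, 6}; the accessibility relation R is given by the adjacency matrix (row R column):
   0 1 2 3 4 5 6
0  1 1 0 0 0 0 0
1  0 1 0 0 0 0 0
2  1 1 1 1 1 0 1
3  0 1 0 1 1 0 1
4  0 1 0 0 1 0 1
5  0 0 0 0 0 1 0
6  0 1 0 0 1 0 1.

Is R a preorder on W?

Reflexive: yes — every world is R-related to itself.
Transitive: yes — every two-step R-path is closed by a direct edge.
So R is a preorder.

Yes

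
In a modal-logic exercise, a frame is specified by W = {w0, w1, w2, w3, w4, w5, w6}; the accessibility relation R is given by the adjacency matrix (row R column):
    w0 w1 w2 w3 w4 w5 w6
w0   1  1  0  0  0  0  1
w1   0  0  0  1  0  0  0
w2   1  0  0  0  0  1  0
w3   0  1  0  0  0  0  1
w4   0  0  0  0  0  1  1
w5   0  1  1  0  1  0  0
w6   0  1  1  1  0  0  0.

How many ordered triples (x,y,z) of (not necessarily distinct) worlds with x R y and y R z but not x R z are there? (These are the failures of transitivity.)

Enumerating: (w0,w1,w3), (w0,w6,w2), (w0,w6,w3), (w1,w3,w1), (w1,w3,w6), (w2,w0,w1), (w2,w0,w6), (w2,w5,w1), (w2,w5,w2), (w2,w5,w4), (w3,w1,w3), (w3,w6,w2), … and 15 more.
Total: 27.

27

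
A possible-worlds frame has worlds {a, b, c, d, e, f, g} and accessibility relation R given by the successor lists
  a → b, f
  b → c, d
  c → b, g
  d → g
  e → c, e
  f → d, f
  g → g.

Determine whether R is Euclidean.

Euclidean: no — a R b and a R f, but not b R f.

No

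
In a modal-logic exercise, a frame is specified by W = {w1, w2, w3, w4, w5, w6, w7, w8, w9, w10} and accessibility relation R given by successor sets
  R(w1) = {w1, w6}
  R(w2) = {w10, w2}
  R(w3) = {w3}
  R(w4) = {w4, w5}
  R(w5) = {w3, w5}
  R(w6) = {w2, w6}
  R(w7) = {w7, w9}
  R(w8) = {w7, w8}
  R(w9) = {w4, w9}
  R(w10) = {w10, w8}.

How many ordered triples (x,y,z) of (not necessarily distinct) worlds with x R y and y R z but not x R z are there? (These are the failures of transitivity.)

8

Enumerating: (w1,w6,w2), (w10,w8,w7), (w2,w10,w8), (w4,w5,w3), (w6,w2,w10), (w7,w9,w4), (w8,w7,w9), (w9,w4,w5).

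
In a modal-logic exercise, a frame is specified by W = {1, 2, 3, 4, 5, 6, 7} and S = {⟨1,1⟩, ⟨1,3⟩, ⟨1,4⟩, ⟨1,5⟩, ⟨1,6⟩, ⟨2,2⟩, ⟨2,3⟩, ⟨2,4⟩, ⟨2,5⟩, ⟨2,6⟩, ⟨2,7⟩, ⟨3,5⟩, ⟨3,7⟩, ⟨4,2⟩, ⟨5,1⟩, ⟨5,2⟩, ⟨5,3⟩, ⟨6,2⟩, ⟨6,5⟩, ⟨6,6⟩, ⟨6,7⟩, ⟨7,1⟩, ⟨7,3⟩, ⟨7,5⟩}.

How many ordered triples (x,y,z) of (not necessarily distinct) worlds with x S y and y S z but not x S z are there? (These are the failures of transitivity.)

Enumerating: (1,3,7), (1,4,2), (1,5,2), (1,6,2), (1,6,7), (2,5,1), (2,7,1), (3,5,1), (3,5,2), (3,5,3), (3,7,1), (3,7,3), … and 24 more.
Total: 36.

36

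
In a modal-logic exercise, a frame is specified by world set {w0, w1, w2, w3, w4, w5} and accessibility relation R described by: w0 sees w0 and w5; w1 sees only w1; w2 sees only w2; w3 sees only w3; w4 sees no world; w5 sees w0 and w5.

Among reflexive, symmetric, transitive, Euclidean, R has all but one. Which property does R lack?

Reflexive: no — w4 is not related to itself.
Symmetric: yes — every pair in R has its reverse in R.
Transitive: yes — every two-step R-path is closed by a direct edge.
Euclidean: yes — any two successors of a common world are R-related.
Only reflexive fails.

reflexive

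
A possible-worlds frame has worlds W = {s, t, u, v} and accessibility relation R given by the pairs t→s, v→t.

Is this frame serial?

Serial: no — s has no R-successor.

No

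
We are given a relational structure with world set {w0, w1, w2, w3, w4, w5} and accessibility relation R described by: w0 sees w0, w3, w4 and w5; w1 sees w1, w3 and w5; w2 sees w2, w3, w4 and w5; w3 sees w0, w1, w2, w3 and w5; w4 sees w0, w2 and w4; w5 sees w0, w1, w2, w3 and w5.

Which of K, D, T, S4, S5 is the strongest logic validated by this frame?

Serial (axiom D): yes — every world has a successor (e.g. w0 R w0).
Reflexive (axiom T): yes — every world is R-related to itself.
Transitive (axiom 4): no — w0 R w3 and w3 R w1, but not w0 R w1.
Euclidean (axiom 5): no — w0 R w3 and w0 R w4, but not w3 R w4.
So F validates K, D, T; S4 would additionally require R to be transitive. The strongest is T.

T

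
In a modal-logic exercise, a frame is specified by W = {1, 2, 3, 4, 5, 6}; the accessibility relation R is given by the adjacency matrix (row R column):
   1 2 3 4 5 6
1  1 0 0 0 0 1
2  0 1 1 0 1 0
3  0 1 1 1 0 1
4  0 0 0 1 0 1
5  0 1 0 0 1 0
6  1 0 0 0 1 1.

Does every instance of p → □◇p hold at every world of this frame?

No

Axiom B corresponds to the accessibility relation being symmetric.
Symmetric: no — 3 R 4 but not 4 R 3.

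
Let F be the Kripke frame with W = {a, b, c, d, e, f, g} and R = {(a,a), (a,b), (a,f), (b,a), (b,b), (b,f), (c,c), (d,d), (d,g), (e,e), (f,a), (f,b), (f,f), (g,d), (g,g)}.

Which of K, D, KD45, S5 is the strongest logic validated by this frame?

Serial (axiom D): yes — every world has a successor (e.g. a R a).
Euclidean (axiom 5): yes — any two successors of a common world are R-related.
Transitive (axiom 4): yes — every two-step R-path is closed by a direct edge.
Reflexive (axiom T): yes — every world is R-related to itself.
So F validates K, D, KD45, S5. The strongest is S5.

S5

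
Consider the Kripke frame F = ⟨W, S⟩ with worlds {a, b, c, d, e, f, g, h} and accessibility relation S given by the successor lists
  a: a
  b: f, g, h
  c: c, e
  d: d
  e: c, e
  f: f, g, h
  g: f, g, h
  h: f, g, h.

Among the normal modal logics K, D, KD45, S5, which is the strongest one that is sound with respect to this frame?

KD45

Serial (axiom D): yes — every world has a successor (e.g. a S a).
Euclidean (axiom 5): yes — any two successors of a common world are S-related.
Transitive (axiom 4): yes — every two-step S-path is closed by a direct edge.
Reflexive (axiom T): no — b is not related to itself.
So F validates K, D, KD45; S5 would additionally require S to be reflexive. The strongest is KD45.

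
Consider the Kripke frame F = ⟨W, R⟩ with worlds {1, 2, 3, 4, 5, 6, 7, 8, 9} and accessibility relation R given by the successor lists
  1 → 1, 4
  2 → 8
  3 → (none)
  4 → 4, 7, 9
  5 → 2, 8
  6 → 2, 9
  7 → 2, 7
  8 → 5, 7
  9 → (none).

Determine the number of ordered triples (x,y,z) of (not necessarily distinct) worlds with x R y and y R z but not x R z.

Enumerating: (1,4,7), (1,4,9), (2,8,5), (2,8,7), (4,7,2), (5,8,5), (5,8,7), (6,2,8), (7,2,8), (8,5,2), (8,5,8), (8,7,2).

12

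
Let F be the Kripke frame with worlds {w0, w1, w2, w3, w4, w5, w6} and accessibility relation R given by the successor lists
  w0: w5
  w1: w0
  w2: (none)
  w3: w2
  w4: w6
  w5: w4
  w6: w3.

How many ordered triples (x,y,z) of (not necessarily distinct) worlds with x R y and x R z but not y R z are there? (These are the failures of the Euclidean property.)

Enumerating: (w0,w5,w5), (w1,w0,w0), (w3,w2,w2), (w4,w6,w6), (w5,w4,w4), (w6,w3,w3).

6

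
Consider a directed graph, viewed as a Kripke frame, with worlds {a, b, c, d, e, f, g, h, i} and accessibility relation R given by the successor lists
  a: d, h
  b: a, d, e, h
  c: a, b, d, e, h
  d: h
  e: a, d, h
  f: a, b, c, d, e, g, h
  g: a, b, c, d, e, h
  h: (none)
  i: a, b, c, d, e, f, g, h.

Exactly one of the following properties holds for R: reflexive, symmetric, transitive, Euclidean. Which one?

Reflexive: no — a is not related to itself.
Symmetric: no — a R d but not d R a.
Transitive: yes — every two-step R-path is closed by a direct edge.
Euclidean: no — a R h and a R d, but not h R d.
Only transitive holds.

transitive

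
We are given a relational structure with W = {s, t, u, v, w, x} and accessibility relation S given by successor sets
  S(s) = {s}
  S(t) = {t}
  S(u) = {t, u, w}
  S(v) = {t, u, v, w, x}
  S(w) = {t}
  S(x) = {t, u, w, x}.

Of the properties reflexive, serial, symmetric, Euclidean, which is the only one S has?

Reflexive: no — w is not related to itself.
Serial: yes — every world has a successor (e.g. s S s).
Symmetric: no — u S t but not t S u.
Euclidean: no — u S t and u S w, but not t S w.
Only serial holds.

serial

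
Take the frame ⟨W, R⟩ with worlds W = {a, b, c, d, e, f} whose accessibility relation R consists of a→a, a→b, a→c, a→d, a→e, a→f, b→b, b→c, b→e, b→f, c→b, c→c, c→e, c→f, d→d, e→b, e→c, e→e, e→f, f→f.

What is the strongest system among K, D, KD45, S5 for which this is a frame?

Serial (axiom D): yes — every world has a successor (e.g. a R a).
Euclidean (axiom 5): no — a R b and a R d, but not b R d.
Transitive (axiom 4): yes — every two-step R-path is closed by a direct edge.
Reflexive (axiom T): yes — every world is R-related to itself.
So F validates K, D; KD45 would additionally require R to be Euclidean. The strongest is D.

D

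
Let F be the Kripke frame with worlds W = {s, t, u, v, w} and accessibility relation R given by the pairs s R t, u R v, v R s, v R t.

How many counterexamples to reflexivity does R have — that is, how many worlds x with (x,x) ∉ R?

5

Enumerating: s, t, u, v, w.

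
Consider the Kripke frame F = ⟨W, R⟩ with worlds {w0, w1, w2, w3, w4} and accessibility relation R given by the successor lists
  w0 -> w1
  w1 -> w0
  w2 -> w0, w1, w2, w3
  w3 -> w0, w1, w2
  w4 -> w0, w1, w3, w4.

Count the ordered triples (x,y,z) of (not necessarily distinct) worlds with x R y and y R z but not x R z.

4

Enumerating: (w0,w1,w0), (w1,w0,w1), (w3,w2,w3), (w4,w3,w2).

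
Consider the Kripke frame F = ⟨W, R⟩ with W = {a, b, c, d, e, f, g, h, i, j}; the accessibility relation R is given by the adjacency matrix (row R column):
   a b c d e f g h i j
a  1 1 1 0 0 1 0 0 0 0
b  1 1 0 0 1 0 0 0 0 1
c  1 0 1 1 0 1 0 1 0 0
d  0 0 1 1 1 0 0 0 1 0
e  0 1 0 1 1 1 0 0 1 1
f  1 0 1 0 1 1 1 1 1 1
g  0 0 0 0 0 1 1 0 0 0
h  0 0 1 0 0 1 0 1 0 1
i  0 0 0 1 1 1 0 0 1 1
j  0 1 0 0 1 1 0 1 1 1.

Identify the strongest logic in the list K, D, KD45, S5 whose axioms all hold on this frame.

D

Serial (axiom D): yes — every world has a successor (e.g. a R a).
Euclidean (axiom 5): no — a R b and a R c, but not b R c.
Transitive (axiom 4): no — a R b and b R e, but not a R e.
Reflexive (axiom T): yes — every world is R-related to itself.
So F validates K, D; KD45 would additionally require R to be Euclidean and transitive. The strongest is D.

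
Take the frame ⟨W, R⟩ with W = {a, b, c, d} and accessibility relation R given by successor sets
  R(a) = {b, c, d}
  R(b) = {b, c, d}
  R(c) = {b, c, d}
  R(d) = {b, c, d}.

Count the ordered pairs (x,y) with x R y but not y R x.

3

Enumerating: (a,b), (a,c), (a,d).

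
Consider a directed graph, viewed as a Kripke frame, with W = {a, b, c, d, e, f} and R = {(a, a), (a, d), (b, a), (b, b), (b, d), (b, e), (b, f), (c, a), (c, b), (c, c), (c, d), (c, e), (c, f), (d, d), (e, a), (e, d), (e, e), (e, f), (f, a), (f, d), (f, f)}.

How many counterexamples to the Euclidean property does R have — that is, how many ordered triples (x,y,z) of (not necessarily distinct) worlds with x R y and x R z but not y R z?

35

Enumerating: (a,d,a), (b,a,b), (b,a,e), (b,a,f), (b,d,a), (b,d,b), (b,d,e), (b,d,f), (b,e,b), (b,f,b), (b,f,e), (c,a,b), … and 23 more.
Total: 35.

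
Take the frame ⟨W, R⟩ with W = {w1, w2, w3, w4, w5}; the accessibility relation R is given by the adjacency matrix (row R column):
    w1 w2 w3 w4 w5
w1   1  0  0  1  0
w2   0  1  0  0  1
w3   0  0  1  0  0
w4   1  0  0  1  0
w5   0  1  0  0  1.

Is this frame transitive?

Transitive: yes — every two-step R-path is closed by a direct edge.

Yes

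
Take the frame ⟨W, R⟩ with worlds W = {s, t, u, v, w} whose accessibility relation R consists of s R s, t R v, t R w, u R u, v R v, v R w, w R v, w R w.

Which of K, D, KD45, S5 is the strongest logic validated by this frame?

Serial (axiom D): yes — every world has a successor (e.g. s R s).
Euclidean (axiom 5): yes — any two successors of a common world are R-related.
Transitive (axiom 4): yes — every two-step R-path is closed by a direct edge.
Reflexive (axiom T): no — t is not related to itself.
So F validates K, D, KD45; S5 would additionally require R to be reflexive. The strongest is KD45.

KD45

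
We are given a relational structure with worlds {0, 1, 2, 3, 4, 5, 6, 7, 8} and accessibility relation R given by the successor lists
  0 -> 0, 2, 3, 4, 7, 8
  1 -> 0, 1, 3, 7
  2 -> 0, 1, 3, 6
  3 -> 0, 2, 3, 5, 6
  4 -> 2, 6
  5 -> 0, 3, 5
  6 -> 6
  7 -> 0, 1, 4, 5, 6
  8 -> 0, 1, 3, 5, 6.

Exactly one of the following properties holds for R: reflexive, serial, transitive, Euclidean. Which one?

serial

Reflexive: no — 2 is not related to itself.
Serial: yes — every world has a successor (e.g. 0 R 0).
Transitive: no — 0 R 2 and 2 R 1, but not 0 R 1.
Euclidean: no — 0 R 2 and 0 R 4, but not 2 R 4.
Only serial holds.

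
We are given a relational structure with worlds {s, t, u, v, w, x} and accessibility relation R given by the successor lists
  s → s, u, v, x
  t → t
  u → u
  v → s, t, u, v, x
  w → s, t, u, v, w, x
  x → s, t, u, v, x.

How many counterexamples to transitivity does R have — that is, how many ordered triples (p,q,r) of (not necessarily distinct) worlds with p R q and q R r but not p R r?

Enumerating: (s,v,t), (s,x,t).

2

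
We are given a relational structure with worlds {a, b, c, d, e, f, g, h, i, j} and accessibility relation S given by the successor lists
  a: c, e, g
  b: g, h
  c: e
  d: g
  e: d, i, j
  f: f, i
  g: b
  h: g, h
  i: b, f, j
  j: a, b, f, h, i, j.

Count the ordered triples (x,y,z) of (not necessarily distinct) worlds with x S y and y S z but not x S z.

32

Enumerating: (a,e,d), (a,e,i), (a,e,j), (a,g,b), (b,g,b), (c,e,d), (c,e,i), (c,e,j), (d,g,b), (e,d,g), (e,i,b), (e,i,f), … and 20 more.
Total: 32.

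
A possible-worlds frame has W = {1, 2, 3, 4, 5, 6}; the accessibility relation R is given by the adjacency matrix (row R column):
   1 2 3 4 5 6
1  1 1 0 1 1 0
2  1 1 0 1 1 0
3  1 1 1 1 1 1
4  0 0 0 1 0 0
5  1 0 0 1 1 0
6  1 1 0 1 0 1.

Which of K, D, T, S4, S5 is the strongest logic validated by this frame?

T

Serial (axiom D): yes — every world has a successor (e.g. 1 R 1).
Reflexive (axiom T): yes — every world is R-related to itself.
Transitive (axiom 4): no — 5 R 1 and 1 R 2, but not 5 R 2.
Euclidean (axiom 5): no — 1 R 4 and 1 R 2, but not 4 R 2.
So F validates K, D, T; S4 would additionally require R to be transitive. The strongest is T.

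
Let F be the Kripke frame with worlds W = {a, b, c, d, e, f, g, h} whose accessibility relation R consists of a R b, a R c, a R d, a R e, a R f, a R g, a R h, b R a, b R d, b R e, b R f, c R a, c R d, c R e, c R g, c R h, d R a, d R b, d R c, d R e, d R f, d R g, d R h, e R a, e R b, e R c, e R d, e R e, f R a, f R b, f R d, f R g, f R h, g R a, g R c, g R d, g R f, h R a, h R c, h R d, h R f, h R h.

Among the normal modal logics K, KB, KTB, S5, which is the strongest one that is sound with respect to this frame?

Symmetric (axiom B): yes — every pair in R has its reverse in R.
Reflexive (axiom T): no — a is not related to itself.
Euclidean (axiom 5): no — a R b and a R c, but not b R c.
So F validates K, KB; KTB would additionally require R to be reflexive. The strongest is KB.

KB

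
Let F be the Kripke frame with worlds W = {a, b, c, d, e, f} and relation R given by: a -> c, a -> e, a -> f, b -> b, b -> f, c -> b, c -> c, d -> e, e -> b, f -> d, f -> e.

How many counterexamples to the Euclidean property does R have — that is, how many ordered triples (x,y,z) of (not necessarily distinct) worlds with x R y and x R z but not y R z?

Enumerating: (a,c,e), (a,c,f), (a,e,c), (a,e,e), (a,e,f), (a,f,c), (a,f,f), (b,f,b), (b,f,f), (c,b,c), (d,e,e), (f,d,d), (f,e,d), (f,e,e).

14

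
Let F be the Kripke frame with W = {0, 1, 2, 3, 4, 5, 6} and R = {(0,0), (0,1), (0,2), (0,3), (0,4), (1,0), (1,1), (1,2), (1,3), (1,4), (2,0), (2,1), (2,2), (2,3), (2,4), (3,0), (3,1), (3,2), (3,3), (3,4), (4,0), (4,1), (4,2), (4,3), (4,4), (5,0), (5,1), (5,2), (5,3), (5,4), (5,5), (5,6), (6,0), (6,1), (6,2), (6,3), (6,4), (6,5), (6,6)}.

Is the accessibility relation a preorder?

Reflexive: yes — every world is R-related to itself.
Transitive: yes — every two-step R-path is closed by a direct edge.
So R is a preorder.

Yes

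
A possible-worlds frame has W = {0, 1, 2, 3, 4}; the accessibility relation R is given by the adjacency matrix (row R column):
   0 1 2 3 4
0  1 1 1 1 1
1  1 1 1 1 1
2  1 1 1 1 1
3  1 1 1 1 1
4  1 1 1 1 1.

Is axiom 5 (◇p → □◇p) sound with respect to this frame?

The schema 5 characterises exactly the Euclidean frames.
Euclidean: yes — any two successors of a common world are R-related.

Yes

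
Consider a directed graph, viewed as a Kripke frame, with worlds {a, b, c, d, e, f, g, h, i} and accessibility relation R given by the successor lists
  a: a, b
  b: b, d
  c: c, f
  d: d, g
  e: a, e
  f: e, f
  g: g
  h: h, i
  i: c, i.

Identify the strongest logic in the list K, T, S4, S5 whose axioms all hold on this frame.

T

Reflexive (axiom T): yes — every world is R-related to itself.
Transitive (axiom 4): no — a R b and b R d, but not a R d.
Euclidean (axiom 5): no — a R b and a R a, but not b R a.
So F validates K, T; S4 would additionally require R to be transitive. The strongest is T.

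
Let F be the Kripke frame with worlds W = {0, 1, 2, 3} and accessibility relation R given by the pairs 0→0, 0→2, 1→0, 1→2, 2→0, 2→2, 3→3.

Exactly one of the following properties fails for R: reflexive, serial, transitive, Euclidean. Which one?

Reflexive: no — 1 is not related to itself.
Serial: yes — every world has a successor (e.g. 0 R 0).
Transitive: yes — every two-step R-path is closed by a direct edge.
Euclidean: yes — any two successors of a common world are R-related.
Only reflexive fails.

reflexive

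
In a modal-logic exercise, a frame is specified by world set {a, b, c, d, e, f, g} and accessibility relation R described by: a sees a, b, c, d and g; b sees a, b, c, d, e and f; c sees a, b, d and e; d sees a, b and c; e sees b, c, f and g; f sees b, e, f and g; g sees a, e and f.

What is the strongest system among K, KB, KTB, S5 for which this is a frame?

KB

Symmetric (axiom B): yes — every pair in R has its reverse in R.
Reflexive (axiom T): no — c is not related to itself.
Euclidean (axiom 5): no — a R b and a R g, but not b R g.
So F validates K, KB; KTB would additionally require R to be reflexive. The strongest is KB.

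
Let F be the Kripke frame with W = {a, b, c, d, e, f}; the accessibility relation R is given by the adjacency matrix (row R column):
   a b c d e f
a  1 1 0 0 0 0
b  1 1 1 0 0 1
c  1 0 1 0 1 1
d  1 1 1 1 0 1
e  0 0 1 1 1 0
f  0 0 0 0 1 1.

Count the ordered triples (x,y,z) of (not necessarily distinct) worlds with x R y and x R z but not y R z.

Enumerating: (b,a,c), (b,a,f), (b,c,b), (b,f,a), (b,f,b), (b,f,c), (c,a,c), (c,a,e), (c,a,f), (c,e,a), (c,e,f), (c,f,a), … and 14 more.
Total: 26.

26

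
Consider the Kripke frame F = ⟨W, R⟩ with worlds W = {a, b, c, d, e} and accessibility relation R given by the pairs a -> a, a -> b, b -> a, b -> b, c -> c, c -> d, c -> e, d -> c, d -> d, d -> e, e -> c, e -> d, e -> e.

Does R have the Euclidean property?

Euclidean: yes — any two successors of a common world are R-related.

Yes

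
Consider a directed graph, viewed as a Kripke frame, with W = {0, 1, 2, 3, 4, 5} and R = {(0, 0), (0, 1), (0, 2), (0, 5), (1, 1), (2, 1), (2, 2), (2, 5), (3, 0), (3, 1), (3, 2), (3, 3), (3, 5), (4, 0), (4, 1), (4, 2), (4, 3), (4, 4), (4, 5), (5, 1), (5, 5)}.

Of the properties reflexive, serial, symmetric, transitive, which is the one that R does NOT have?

symmetric

Reflexive: yes — every world is R-related to itself.
Serial: yes — every world has a successor (e.g. 0 R 0).
Symmetric: no — 0 R 1 but not 1 R 0.
Transitive: yes — every two-step R-path is closed by a direct edge.
Only symmetric fails.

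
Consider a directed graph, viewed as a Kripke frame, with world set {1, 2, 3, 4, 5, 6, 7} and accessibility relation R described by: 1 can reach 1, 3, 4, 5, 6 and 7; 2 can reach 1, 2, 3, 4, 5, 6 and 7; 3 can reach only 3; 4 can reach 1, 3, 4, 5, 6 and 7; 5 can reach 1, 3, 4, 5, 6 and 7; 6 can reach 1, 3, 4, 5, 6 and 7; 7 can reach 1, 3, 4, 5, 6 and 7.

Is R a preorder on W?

Reflexive: yes — every world is R-related to itself.
Transitive: yes — every two-step R-path is closed by a direct edge.
So R is a preorder.

Yes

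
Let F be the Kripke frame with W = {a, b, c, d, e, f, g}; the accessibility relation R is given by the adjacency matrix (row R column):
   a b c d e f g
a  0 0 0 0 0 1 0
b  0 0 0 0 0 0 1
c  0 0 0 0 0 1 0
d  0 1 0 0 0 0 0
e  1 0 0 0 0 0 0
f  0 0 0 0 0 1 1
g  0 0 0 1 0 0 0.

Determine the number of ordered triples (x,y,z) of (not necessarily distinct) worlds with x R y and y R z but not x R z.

Enumerating: (a,f,g), (b,g,d), (c,f,g), (d,b,g), (e,a,f), (f,g,d), (g,d,b).

7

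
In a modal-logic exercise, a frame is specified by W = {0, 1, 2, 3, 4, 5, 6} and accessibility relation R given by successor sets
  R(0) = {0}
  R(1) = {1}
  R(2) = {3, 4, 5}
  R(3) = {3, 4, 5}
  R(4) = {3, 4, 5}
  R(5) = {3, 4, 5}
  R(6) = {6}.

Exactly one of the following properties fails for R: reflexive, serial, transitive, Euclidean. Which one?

Reflexive: no — 2 is not related to itself.
Serial: yes — every world has a successor (e.g. 0 R 0).
Transitive: yes — every two-step R-path is closed by a direct edge.
Euclidean: yes — any two successors of a common world are R-related.
Only reflexive fails.

reflexive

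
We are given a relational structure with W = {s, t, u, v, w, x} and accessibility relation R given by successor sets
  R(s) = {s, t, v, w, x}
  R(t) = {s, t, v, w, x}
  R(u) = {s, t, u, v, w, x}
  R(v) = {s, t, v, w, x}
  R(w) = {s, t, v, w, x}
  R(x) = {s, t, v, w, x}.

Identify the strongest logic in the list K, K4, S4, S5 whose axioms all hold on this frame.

S4

Transitive (axiom 4): yes — every two-step R-path is closed by a direct edge.
Reflexive (axiom T): yes — every world is R-related to itself.
Euclidean (axiom 5): no — u R s and u R u, but not s R u.
So F validates K, K4, S4; S5 would additionally require R to be Euclidean. The strongest is S4.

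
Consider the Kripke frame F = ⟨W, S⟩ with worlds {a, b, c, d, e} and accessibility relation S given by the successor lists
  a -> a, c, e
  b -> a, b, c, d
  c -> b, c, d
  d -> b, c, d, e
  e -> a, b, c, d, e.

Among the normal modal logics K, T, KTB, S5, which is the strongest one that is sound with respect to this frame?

T

Reflexive (axiom T): yes — every world is S-related to itself.
Symmetric (axiom B): no — a S c but not c S a.
Euclidean (axiom 5): no — a S c and a S e, but not c S e.
So F validates K, T; KTB would additionally require S to be symmetric. The strongest is T.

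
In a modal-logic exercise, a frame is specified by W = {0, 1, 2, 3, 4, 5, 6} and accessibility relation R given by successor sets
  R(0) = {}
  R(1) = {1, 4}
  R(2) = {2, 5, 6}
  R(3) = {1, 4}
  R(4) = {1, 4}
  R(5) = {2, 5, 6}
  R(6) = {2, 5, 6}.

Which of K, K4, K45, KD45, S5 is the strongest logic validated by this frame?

K45

Transitive (axiom 4): yes — every two-step R-path is closed by a direct edge.
Euclidean (axiom 5): yes — any two successors of a common world are R-related.
Serial (axiom D): no — 0 has no R-successor.
Reflexive (axiom T): no — 0 is not related to itself.
So F validates K, K4, K45; KD45 would additionally require R to be serial. The strongest is K45.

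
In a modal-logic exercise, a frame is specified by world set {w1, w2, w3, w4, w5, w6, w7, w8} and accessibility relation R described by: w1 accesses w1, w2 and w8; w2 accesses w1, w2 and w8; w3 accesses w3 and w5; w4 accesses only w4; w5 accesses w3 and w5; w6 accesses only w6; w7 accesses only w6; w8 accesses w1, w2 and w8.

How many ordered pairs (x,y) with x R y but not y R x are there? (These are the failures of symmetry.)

1

Enumerating: (w7,w6).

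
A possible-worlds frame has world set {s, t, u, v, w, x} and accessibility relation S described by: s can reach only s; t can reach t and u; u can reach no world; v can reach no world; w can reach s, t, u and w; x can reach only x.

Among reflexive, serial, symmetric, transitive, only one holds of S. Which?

Reflexive: no — u is not related to itself.
Serial: no — u has no S-successor.
Symmetric: no — t S u but not u S t.
Transitive: yes — every two-step S-path is closed by a direct edge.
Only transitive holds.

transitive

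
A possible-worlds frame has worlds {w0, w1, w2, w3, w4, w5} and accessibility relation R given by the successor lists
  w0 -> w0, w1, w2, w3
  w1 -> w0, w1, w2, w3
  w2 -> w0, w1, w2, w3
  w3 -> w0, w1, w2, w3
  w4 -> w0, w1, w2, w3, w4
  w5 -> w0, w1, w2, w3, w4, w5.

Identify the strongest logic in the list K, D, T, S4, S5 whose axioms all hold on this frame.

Serial (axiom D): yes — every world has a successor (e.g. w0 R w0).
Reflexive (axiom T): yes — every world is R-related to itself.
Transitive (axiom 4): yes — every two-step R-path is closed by a direct edge.
Euclidean (axiom 5): no — w5 R w0 and w5 R w4, but not w0 R w4.
So F validates K, D, T, S4; S5 would additionally require R to be Euclidean. The strongest is S4.

S4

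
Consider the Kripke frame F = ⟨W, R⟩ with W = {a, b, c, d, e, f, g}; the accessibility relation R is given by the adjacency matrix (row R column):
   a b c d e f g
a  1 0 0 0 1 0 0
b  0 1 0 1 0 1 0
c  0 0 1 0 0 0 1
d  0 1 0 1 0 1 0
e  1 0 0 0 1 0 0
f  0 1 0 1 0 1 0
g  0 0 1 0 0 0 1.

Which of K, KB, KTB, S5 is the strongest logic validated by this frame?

S5

Symmetric (axiom B): yes — every pair in R has its reverse in R.
Reflexive (axiom T): yes — every world is R-related to itself.
Euclidean (axiom 5): yes — any two successors of a common world are R-related.
So F validates K, KB, KTB, S5. The strongest is S5.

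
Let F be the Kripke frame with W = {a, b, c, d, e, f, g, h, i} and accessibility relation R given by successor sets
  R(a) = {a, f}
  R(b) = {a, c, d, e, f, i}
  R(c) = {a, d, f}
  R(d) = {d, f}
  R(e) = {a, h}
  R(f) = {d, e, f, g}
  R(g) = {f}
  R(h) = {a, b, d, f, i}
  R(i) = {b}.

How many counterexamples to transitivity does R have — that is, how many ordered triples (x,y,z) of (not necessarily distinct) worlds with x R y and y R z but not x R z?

30

Enumerating: (a,f,d), (a,f,e), (a,f,g), (b,e,h), (b,f,g), (b,i,b), (c,f,e), (c,f,g), (d,f,e), (d,f,g), (e,a,f), (e,h,b), … and 18 more.
Total: 30.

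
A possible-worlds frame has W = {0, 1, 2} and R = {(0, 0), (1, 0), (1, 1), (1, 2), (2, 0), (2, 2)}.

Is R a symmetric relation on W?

No

Symmetric: no — 1 R 0 but not 0 R 1.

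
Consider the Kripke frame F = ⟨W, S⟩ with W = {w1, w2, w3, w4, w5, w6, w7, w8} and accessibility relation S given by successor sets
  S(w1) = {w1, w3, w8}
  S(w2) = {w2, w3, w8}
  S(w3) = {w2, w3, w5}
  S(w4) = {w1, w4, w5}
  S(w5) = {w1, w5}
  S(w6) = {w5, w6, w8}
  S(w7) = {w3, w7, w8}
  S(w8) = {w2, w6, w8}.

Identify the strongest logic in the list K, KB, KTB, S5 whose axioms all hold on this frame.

K

Symmetric (axiom B): no — w1 S w3 but not w3 S w1.
Reflexive (axiom T): yes — every world is S-related to itself.
Euclidean (axiom 5): no — w1 S w3 and w1 S w8, but not w3 S w8.
So F validates K; KB would additionally require S to be symmetric. The strongest is K.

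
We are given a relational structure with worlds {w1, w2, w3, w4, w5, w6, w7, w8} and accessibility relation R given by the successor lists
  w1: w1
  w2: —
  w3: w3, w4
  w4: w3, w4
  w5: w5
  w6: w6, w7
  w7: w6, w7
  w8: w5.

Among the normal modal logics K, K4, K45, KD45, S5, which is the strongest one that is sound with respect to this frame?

Transitive (axiom 4): yes — every two-step R-path is closed by a direct edge.
Euclidean (axiom 5): yes — any two successors of a common world are R-related.
Serial (axiom D): no — w2 has no R-successor.
Reflexive (axiom T): no — w2 is not related to itself.
So F validates K, K4, K45; KD45 would additionally require R to be serial. The strongest is K45.

K45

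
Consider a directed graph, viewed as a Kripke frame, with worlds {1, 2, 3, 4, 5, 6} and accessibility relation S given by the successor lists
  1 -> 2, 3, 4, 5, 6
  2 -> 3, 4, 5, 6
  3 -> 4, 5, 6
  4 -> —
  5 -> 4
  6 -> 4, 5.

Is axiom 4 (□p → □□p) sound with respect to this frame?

The schema 4 characterises exactly the transitive frames.
Transitive: yes — every two-step S-path is closed by a direct edge.

Yes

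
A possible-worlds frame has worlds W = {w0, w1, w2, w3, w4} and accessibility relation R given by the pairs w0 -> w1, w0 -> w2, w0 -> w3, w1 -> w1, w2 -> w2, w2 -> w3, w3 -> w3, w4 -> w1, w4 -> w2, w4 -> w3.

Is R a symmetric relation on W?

Symmetric: no — w0 R w1 but not w1 R w0.

No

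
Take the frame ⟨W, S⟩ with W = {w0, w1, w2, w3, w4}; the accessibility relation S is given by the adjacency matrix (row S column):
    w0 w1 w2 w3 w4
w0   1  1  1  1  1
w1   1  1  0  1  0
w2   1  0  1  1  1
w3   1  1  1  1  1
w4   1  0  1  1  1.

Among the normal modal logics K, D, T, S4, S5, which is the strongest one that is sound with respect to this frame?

T

Serial (axiom D): yes — every world has a successor (e.g. w0 S w0).
Reflexive (axiom T): yes — every world is S-related to itself.
Transitive (axiom 4): no — w1 S w0 and w0 S w2, but not w1 S w2.
Euclidean (axiom 5): no — w0 S w1 and w0 S w2, but not w1 S w2.
So F validates K, D, T; S4 would additionally require S to be transitive. The strongest is T.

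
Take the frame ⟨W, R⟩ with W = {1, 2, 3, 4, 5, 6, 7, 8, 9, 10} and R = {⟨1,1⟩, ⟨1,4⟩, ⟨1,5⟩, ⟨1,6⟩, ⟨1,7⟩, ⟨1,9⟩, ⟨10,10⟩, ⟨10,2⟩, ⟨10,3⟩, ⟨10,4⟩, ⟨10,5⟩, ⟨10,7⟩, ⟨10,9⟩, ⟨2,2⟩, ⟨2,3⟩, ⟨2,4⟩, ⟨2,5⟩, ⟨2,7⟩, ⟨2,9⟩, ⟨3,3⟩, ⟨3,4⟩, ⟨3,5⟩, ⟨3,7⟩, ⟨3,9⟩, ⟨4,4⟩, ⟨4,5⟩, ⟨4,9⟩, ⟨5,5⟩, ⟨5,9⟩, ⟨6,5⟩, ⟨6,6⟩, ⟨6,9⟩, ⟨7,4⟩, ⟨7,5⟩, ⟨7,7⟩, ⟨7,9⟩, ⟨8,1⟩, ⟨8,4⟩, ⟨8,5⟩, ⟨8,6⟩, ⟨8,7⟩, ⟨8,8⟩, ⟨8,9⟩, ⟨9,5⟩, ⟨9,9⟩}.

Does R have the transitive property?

Transitive: yes — every two-step R-path is closed by a direct edge.

Yes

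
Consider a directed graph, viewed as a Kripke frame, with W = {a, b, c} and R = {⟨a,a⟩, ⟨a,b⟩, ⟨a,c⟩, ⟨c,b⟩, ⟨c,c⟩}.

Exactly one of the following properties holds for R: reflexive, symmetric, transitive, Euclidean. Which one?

Reflexive: no — b is not related to itself.
Symmetric: no — a R b but not b R a.
Transitive: yes — every two-step R-path is closed by a direct edge.
Euclidean: no — a R b and a R c, but not b R c.
Only transitive holds.

transitive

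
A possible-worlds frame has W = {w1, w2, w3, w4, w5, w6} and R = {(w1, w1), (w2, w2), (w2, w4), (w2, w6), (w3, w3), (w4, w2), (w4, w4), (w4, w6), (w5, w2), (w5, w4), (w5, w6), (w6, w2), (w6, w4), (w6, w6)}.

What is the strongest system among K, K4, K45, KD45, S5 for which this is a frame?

Transitive (axiom 4): yes — every two-step R-path is closed by a direct edge.
Euclidean (axiom 5): yes — any two successors of a common world are R-related.
Serial (axiom D): yes — every world has a successor (e.g. w1 R w1).
Reflexive (axiom T): no — w5 is not related to itself.
So F validates K, K4, K45, KD45; S5 would additionally require R to be reflexive. The strongest is KD45.

KD45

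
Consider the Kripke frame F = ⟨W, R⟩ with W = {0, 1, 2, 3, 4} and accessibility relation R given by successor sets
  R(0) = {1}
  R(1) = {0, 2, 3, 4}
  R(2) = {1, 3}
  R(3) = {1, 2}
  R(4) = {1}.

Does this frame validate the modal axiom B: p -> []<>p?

Yes

By correspondence theory, B is valid on a frame iff R is symmetric.
Symmetric: yes — every pair in R has its reverse in R.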